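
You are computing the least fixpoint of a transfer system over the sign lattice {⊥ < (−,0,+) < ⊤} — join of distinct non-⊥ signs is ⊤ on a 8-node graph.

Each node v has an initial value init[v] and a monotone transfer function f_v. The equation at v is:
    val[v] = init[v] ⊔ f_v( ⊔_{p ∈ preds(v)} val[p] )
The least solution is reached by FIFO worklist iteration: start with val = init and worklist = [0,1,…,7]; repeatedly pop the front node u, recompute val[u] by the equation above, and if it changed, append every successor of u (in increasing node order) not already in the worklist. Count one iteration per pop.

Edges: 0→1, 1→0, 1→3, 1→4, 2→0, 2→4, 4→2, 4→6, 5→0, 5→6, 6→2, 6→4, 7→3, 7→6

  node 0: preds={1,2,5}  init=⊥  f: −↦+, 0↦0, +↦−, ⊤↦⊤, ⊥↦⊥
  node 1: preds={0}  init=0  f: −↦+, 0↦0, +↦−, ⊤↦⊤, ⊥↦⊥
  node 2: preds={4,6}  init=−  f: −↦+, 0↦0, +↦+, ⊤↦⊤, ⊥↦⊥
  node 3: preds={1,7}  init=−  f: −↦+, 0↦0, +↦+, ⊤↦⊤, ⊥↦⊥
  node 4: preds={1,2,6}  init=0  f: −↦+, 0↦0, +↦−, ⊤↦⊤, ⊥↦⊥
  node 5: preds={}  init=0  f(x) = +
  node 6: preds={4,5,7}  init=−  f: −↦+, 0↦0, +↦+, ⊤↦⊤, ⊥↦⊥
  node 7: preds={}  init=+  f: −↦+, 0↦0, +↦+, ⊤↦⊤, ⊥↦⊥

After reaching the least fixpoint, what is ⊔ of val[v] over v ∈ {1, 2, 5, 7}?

⊤

Trace (11 dequeues):
  [1] u=0 | in ⊤ | out ⊤ | prev ⊥ | push {}
  [2] u=1 | in ⊤ | out ⊤ | prev 0 | push {0}
  [3] u=2 | in ⊤ | out ⊤ | prev − | push {}
  [4] u=3 | in ⊤ | out ⊤ | prev − | push {}
  [5] u=4 | in ⊤ | out ⊤ | prev 0 | push {2}
  [6] u=5 | in ⊥ | out ⊤ | prev 0 | push {}
  [7] u=6 | in ⊤ | out ⊤ | prev − | push {4}
  [8] u=7 | in ⊥ | out + | ==
  [9] u=0 | in ⊤ | out ⊤ | ==
  [10] u=2 | in ⊤ | out ⊤ | ==
  [11] u=4 | in ⊤ | out ⊤ | ==

Converged values:
  [0] ⊤
  [1] ⊤
  [2] ⊤
  [3] ⊤
  [4] ⊤
  [5] ⊤
  [6] ⊤
  [7] +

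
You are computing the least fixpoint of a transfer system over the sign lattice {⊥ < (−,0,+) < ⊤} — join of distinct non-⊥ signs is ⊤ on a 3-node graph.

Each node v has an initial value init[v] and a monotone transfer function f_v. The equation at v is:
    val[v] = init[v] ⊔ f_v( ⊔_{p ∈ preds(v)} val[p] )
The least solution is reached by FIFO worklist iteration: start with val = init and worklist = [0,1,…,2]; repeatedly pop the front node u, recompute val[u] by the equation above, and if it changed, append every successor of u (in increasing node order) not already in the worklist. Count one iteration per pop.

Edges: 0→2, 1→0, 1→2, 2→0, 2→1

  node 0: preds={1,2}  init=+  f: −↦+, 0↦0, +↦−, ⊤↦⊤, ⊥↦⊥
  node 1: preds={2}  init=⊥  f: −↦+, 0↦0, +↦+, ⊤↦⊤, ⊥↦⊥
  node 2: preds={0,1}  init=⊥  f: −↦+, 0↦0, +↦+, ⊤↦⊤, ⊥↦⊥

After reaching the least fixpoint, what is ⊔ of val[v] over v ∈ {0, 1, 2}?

Trace (10 dequeues):
  [1] u=0 | in ⊥ | out + | ==
  [2] u=1 | in ⊥ | out ⊥ | ==
  [3] u=2 | in + | out + | prev ⊥ | push {0,1}
  [4] u=0 | in + | out ⊤ | prev + | push {2}
  [5] u=1 | in + | out + | prev ⊥ | push {0}
  [6] u=2 | in ⊤ | out ⊤ | prev + | push {1}
  [7] u=0 | in ⊤ | out ⊤ | ==
  [8] u=1 | in ⊤ | out ⊤ | prev + | push {0,2}
  [9] u=0 | in ⊤ | out ⊤ | ==
  [10] u=2 | in ⊤ | out ⊤ | ==

Converged values:
  [0] ⊤
  [1] ⊤
  [2] ⊤

⊤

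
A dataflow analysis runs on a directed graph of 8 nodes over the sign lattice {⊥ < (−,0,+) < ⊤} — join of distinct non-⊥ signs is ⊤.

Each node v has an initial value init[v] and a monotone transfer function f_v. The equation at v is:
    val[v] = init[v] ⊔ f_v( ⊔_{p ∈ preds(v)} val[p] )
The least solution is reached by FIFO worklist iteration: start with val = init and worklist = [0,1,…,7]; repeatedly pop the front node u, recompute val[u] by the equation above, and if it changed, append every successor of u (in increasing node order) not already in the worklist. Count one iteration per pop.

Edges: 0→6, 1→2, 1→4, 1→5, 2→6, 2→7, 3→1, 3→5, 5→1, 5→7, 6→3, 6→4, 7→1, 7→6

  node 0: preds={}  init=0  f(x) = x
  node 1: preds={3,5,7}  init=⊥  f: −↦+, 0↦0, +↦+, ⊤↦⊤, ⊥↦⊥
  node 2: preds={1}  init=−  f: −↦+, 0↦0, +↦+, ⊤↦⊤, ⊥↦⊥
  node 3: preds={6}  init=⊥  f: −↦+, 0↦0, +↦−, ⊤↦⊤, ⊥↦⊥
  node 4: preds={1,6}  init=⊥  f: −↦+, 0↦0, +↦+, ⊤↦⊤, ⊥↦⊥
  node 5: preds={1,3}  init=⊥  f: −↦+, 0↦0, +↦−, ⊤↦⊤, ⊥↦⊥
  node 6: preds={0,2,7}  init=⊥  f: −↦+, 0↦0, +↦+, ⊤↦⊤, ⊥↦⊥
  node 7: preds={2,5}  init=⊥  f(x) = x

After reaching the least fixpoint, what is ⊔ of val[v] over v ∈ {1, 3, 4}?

⊤

Worklist (19 pops):
  #1 pop 0: in=⊥ → 0 (no change)
  #2 pop 1: in=⊥ → ⊥ (no change)
  #3 pop 2: in=⊥ → − (no change)
  #4 pop 3: in=⊥ → ⊥ (no change)
  #5 pop 4: in=⊥ → ⊥ (no change)
  #6 pop 5: in=⊥ → ⊥ (no change)
  #7 pop 6: in=⊤ → ⊤ (was ⊥); enqueue [3,4]
  #8 pop 7: in=− → − (was ⊥); enqueue [1,6]
  #9 pop 3: in=⊤ → ⊤ (was ⊥); enqueue [5]
  #10 pop 4: in=⊤ → ⊤ (was ⊥); enqueue []
  #11 pop 1: in=⊤ → ⊤ (was ⊥); enqueue [2,4]
  #12 pop 6: in=⊤ → ⊤ (no change)
  #13 pop 5: in=⊤ → ⊤ (was ⊥); enqueue [1,7]
  #14 pop 2: in=⊤ → ⊤ (was −); enqueue [6]
  #15 pop 4: in=⊤ → ⊤ (no change)
  #16 pop 1: in=⊤ → ⊤ (no change)
  #17 pop 7: in=⊤ → ⊤ (was −); enqueue [1]
  #18 pop 6: in=⊤ → ⊤ (no change)
  #19 pop 1: in=⊤ → ⊤ (no change)

Fixpoint:
  val[0] = 0
  val[1] = ⊤
  val[2] = ⊤
  val[3] = ⊤
  val[4] = ⊤
  val[5] = ⊤
  val[6] = ⊤
  val[7] = ⊤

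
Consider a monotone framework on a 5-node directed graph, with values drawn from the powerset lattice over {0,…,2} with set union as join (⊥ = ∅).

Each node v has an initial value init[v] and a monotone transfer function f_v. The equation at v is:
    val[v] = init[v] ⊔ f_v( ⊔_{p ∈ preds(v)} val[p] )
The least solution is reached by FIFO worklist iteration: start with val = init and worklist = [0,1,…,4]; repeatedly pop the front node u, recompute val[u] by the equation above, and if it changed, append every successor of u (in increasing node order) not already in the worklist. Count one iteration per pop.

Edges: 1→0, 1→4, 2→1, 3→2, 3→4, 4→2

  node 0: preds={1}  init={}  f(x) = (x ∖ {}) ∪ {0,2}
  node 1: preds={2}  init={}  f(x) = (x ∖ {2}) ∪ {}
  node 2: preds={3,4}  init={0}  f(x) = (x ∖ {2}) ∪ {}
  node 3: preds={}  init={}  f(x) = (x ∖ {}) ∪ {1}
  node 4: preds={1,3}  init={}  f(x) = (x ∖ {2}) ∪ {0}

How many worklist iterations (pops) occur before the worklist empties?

Worklist (10 pops):
  #1 pop 0: in={} → {0,2} (was {}); enqueue []
  #2 pop 1: in={0} → {0} (was {}); enqueue [0]
  #3 pop 2: in={} → {0} (no change)
  #4 pop 3: in={} → {1} (was {}); enqueue [2]
  #5 pop 4: in={0,1} → {0,1} (was {}); enqueue []
  #6 pop 0: in={0} → {0,2} (no change)
  #7 pop 2: in={0,1} → {0,1} (was {0}); enqueue [1]
  #8 pop 1: in={0,1} → {0,1} (was {0}); enqueue [0,4]
  #9 pop 0: in={0,1} → {0,1,2} (was {0,2}); enqueue []
  #10 pop 4: in={0,1} → {0,1} (no change)

Fixpoint:
  val[0] = {0,1,2}
  val[1] = {0,1}
  val[2] = {0,1}
  val[3] = {1}
  val[4] = {0,1}

10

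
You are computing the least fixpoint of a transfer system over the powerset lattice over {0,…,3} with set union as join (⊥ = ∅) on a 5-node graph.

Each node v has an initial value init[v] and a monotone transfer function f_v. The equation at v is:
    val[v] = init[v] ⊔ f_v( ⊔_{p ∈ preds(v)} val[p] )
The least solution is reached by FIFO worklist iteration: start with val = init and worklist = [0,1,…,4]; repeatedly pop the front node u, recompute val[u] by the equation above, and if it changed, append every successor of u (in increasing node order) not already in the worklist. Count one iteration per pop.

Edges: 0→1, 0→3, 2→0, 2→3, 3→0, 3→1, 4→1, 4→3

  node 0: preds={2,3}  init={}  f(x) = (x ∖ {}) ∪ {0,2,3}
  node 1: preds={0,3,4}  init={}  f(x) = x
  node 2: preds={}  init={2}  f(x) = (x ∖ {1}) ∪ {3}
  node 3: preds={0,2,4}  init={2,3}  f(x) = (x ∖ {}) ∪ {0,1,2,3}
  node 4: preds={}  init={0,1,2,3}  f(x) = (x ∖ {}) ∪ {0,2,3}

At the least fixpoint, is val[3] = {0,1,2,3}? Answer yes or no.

yes

Iteration log — 8 steps:
  step 1. node 0  ⊔preds={2,3}  new={0,2,3}  old={}  +wl: 
  step 2. node 1  ⊔preds={0,1,2,3}  new={0,1,2,3}  old={}  +wl: 
  step 3. node 2  ⊔preds={}  new={2,3}  old={2}  +wl: 0
  step 4. node 3  ⊔preds={0,1,2,3}  new={0,1,2,3}  old={2,3}  +wl: 1
  step 5. node 4  ⊔preds={}  new={0,1,2,3}  stable
  step 6. node 0  ⊔preds={0,1,2,3}  new={0,1,2,3}  old={0,2,3}  +wl: 3
  step 7. node 1  ⊔preds={0,1,2,3}  new={0,1,2,3}  stable
  step 8. node 3  ⊔preds={0,1,2,3}  new={0,1,2,3}  stable

Least fixpoint reached:
  node 0: {0,1,2,3}
  node 1: {0,1,2,3}
  node 2: {2,3}
  node 3: {0,1,2,3}
  node 4: {0,1,2,3}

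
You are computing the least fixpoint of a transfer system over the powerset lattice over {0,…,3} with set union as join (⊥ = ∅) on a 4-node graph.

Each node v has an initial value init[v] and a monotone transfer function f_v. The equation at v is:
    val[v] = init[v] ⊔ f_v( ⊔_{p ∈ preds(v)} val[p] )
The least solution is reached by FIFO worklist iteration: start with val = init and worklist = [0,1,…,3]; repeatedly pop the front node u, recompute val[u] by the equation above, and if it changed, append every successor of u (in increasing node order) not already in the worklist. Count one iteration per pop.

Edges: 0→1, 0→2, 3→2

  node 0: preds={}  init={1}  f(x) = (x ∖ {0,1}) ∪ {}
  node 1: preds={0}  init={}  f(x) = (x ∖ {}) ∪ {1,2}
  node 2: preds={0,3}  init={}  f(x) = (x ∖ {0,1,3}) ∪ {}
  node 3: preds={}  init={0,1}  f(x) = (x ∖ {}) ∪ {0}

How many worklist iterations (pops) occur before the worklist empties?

4

Iteration log — 4 steps:
  step 1. node 0  ⊔preds={}  new={1}  stable
  step 2. node 1  ⊔preds={1}  new={1,2}  old={}  +wl: 
  step 3. node 2  ⊔preds={0,1}  new={}  stable
  step 4. node 3  ⊔preds={}  new={0,1}  stable

Least fixpoint reached:
  node 0: {1}
  node 1: {1,2}
  node 2: {}
  node 3: {0,1}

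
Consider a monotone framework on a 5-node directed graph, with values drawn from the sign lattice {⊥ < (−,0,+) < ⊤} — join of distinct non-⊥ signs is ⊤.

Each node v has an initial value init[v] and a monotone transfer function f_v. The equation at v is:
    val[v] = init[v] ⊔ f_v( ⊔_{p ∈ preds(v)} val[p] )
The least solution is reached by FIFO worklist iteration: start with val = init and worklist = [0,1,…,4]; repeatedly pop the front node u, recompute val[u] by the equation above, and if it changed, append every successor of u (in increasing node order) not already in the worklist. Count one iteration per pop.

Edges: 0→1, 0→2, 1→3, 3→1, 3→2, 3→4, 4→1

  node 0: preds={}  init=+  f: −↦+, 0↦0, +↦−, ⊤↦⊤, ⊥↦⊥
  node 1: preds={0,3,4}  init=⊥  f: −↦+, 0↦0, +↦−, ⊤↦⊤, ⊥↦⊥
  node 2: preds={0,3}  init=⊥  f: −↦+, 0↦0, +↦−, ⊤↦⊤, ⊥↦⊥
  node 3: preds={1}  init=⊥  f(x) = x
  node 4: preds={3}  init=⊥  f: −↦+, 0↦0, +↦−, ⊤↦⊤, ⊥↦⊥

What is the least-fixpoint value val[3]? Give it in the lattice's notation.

⊤

Worklist (12 pops):
  #1 pop 0: in=⊥ → + (no change)
  #2 pop 1: in=+ → − (was ⊥); enqueue []
  #3 pop 2: in=+ → − (was ⊥); enqueue []
  #4 pop 3: in=− → − (was ⊥); enqueue [1,2]
  #5 pop 4: in=− → + (was ⊥); enqueue []
  #6 pop 1: in=⊤ → ⊤ (was −); enqueue [3]
  #7 pop 2: in=⊤ → ⊤ (was −); enqueue []
  #8 pop 3: in=⊤ → ⊤ (was −); enqueue [1,2,4]
  #9 pop 1: in=⊤ → ⊤ (no change)
  #10 pop 2: in=⊤ → ⊤ (no change)
  #11 pop 4: in=⊤ → ⊤ (was +); enqueue [1]
  #12 pop 1: in=⊤ → ⊤ (no change)

Fixpoint:
  val[0] = +
  val[1] = ⊤
  val[2] = ⊤
  val[3] = ⊤
  val[4] = ⊤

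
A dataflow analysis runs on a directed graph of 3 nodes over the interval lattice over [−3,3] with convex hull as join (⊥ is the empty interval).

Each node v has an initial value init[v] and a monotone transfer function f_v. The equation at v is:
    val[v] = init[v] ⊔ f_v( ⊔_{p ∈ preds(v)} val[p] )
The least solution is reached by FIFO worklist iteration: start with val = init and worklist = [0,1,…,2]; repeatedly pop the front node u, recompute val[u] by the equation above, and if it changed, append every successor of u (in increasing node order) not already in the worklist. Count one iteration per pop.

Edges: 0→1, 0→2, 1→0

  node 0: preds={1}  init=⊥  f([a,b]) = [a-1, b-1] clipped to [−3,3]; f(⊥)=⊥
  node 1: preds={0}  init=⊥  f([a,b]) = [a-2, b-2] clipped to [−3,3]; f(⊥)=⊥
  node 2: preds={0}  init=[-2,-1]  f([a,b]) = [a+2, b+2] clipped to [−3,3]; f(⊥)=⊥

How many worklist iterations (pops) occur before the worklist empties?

3

Worklist (3 pops):
  #1 pop 0: in=⊥ → ⊥ (no change)
  #2 pop 1: in=⊥ → ⊥ (no change)
  #3 pop 2: in=⊥ → [-2,-1] (no change)

Fixpoint:
  val[0] = ⊥
  val[1] = ⊥
  val[2] = [-2,-1]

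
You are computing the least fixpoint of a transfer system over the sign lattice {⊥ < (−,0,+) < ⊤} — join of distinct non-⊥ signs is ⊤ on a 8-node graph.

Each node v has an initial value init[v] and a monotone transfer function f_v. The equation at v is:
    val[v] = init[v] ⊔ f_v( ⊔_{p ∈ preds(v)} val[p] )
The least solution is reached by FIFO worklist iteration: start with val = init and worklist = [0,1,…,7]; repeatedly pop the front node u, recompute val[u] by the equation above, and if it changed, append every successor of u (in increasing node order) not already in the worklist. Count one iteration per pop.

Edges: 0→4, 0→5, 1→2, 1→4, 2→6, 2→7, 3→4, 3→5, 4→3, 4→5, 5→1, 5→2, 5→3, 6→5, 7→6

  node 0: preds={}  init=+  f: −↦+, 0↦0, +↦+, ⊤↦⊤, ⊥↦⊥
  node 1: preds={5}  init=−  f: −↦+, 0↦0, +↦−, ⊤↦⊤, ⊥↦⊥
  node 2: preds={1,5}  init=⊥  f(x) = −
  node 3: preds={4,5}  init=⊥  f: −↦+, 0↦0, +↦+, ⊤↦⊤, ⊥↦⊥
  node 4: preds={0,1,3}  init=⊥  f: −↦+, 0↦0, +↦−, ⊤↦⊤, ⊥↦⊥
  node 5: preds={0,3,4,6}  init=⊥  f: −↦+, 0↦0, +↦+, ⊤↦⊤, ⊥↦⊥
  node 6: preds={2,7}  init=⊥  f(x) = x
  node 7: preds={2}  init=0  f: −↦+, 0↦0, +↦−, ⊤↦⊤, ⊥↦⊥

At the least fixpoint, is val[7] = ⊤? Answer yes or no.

yes

Worklist (14 pops):
  #1 pop 0: in=⊥ → + (no change)
  #2 pop 1: in=⊥ → − (no change)
  #3 pop 2: in=− → − (was ⊥); enqueue []
  #4 pop 3: in=⊥ → ⊥ (no change)
  #5 pop 4: in=⊤ → ⊤ (was ⊥); enqueue [3]
  #6 pop 5: in=⊤ → ⊤ (was ⊥); enqueue [1,2]
  #7 pop 6: in=⊤ → ⊤ (was ⊥); enqueue [5]
  #8 pop 7: in=− → ⊤ (was 0); enqueue [6]
  #9 pop 3: in=⊤ → ⊤ (was ⊥); enqueue [4]
  #10 pop 1: in=⊤ → ⊤ (was −); enqueue []
  #11 pop 2: in=⊤ → − (no change)
  #12 pop 5: in=⊤ → ⊤ (no change)
  #13 pop 6: in=⊤ → ⊤ (no change)
  #14 pop 4: in=⊤ → ⊤ (no change)

Fixpoint:
  val[0] = +
  val[1] = ⊤
  val[2] = −
  val[3] = ⊤
  val[4] = ⊤
  val[5] = ⊤
  val[6] = ⊤
  val[7] = ⊤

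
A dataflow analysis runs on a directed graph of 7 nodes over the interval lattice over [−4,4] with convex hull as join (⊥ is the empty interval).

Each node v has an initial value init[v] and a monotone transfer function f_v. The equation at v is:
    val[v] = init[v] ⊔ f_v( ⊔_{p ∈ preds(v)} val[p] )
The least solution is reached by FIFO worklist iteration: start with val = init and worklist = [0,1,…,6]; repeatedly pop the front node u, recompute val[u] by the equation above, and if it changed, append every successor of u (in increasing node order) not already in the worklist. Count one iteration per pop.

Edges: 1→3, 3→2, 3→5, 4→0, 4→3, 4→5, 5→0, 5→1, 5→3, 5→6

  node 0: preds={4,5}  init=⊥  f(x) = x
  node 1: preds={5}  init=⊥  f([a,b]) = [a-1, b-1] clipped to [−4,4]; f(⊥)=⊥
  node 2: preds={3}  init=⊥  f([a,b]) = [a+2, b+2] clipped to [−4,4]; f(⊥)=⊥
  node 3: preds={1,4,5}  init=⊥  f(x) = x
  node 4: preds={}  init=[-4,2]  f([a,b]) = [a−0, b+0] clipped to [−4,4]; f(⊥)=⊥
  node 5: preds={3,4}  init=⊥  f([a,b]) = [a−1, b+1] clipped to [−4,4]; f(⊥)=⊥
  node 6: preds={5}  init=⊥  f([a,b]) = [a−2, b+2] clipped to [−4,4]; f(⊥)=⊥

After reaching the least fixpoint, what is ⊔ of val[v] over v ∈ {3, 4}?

Worklist (19 pops):
  #1 pop 0: in=[-4,2] → [-4,2] (was ⊥); enqueue []
  #2 pop 1: in=⊥ → ⊥ (no change)
  #3 pop 2: in=⊥ → ⊥ (no change)
  #4 pop 3: in=[-4,2] → [-4,2] (was ⊥); enqueue [2]
  #5 pop 4: in=⊥ → [-4,2] (no change)
  #6 pop 5: in=[-4,2] → [-4,3] (was ⊥); enqueue [0,1,3]
  #7 pop 6: in=[-4,3] → [-4,4] (was ⊥); enqueue []
  #8 pop 2: in=[-4,2] → [-2,4] (was ⊥); enqueue []
  #9 pop 0: in=[-4,3] → [-4,3] (was [-4,2]); enqueue []
  #10 pop 1: in=[-4,3] → [-4,2] (was ⊥); enqueue []
  #11 pop 3: in=[-4,3] → [-4,3] (was [-4,2]); enqueue [2,5]
  #12 pop 2: in=[-4,3] → [-2,4] (no change)
  #13 pop 5: in=[-4,3] → [-4,4] (was [-4,3]); enqueue [0,1,3,6]
  #14 pop 0: in=[-4,4] → [-4,4] (was [-4,3]); enqueue []
  #15 pop 1: in=[-4,4] → [-4,3] (was [-4,2]); enqueue []
  #16 pop 3: in=[-4,4] → [-4,4] (was [-4,3]); enqueue [2,5]
  #17 pop 6: in=[-4,4] → [-4,4] (no change)
  #18 pop 2: in=[-4,4] → [-2,4] (no change)
  #19 pop 5: in=[-4,4] → [-4,4] (no change)

Fixpoint:
  val[0] = [-4,4]
  val[1] = [-4,3]
  val[2] = [-2,4]
  val[3] = [-4,4]
  val[4] = [-4,2]
  val[5] = [-4,4]
  val[6] = [-4,4]

[-4,4]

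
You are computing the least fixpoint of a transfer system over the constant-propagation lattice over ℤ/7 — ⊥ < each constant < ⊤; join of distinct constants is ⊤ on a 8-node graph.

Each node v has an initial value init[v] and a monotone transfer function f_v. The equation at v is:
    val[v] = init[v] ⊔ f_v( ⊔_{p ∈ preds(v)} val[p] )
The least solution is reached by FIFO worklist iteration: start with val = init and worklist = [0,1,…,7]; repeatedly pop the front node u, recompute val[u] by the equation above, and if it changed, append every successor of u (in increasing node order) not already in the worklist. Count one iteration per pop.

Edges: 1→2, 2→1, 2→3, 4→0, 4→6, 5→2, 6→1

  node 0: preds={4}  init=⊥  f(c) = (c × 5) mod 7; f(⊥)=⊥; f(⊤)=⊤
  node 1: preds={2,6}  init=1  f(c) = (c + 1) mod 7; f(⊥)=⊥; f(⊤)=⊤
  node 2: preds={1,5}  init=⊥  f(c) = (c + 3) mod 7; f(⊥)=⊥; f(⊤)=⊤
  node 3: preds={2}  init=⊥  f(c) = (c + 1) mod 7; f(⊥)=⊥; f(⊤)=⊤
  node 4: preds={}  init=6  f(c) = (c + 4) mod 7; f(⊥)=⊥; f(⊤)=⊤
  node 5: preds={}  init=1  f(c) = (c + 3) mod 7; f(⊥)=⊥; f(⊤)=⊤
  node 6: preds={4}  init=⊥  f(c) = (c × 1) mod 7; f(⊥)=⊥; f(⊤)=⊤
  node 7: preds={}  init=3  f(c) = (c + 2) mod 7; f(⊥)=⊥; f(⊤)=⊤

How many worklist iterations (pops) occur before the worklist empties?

Iteration log — 12 steps:
  step 1. node 0  ⊔preds=6  new=2  old=⊥  +wl: 
  step 2. node 1  ⊔preds=⊥  new=1  stable
  step 3. node 2  ⊔preds=1  new=4  old=⊥  +wl: 1
  step 4. node 3  ⊔preds=4  new=5  old=⊥  +wl: 
  step 5. node 4  ⊔preds=⊥  new=6  stable
  step 6. node 5  ⊔preds=⊥  new=1  stable
  step 7. node 6  ⊔preds=6  new=6  old=⊥  +wl: 
  step 8. node 7  ⊔preds=⊥  new=3  stable
  step 9. node 1  ⊔preds=⊤  new=⊤  old=1  +wl: 2
  step 10. node 2  ⊔preds=⊤  new=⊤  old=4  +wl: 1,3
  step 11. node 1  ⊔preds=⊤  new=⊤  stable
  step 12. node 3  ⊔preds=⊤  new=⊤  old=5  +wl: 

Least fixpoint reached:
  node 0: 2
  node 1: ⊤
  node 2: ⊤
  node 3: ⊤
  node 4: 6
  node 5: 1
  node 6: 6
  node 7: 3

12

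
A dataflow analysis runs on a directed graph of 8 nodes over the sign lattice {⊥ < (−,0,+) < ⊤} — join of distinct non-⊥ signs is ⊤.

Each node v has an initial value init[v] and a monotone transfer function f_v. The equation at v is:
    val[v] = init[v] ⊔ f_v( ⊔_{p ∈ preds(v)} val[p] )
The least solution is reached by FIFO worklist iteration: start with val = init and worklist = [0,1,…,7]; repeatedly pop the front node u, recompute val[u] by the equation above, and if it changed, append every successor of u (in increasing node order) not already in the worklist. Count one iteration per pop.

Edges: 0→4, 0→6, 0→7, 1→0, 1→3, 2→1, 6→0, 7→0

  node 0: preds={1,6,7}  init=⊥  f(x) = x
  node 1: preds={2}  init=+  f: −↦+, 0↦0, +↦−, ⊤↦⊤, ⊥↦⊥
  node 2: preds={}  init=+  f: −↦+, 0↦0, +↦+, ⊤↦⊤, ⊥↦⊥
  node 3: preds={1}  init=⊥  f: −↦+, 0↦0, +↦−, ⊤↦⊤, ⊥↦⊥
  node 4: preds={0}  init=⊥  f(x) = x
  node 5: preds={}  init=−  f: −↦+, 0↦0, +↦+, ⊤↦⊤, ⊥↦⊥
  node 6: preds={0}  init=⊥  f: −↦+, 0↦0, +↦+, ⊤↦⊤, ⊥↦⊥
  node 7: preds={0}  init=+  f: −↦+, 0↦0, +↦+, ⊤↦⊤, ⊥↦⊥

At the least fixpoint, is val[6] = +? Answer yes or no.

no

Iteration log — 13 steps:
  step 1. node 0  ⊔preds=+  new=+  old=⊥  +wl: 
  step 2. node 1  ⊔preds=+  new=⊤  old=+  +wl: 0
  step 3. node 2  ⊔preds=⊥  new=+  stable
  step 4. node 3  ⊔preds=⊤  new=⊤  old=⊥  +wl: 
  step 5. node 4  ⊔preds=+  new=+  old=⊥  +wl: 
  step 6. node 5  ⊔preds=⊥  new=−  stable
  step 7. node 6  ⊔preds=+  new=+  old=⊥  +wl: 
  step 8. node 7  ⊔preds=+  new=+  stable
  step 9. node 0  ⊔preds=⊤  new=⊤  old=+  +wl: 4,6,7
  step 10. node 4  ⊔preds=⊤  new=⊤  old=+  +wl: 
  step 11. node 6  ⊔preds=⊤  new=⊤  old=+  +wl: 0
  step 12. node 7  ⊔preds=⊤  new=⊤  old=+  +wl: 
  step 13. node 0  ⊔preds=⊤  new=⊤  stable

Least fixpoint reached:
  node 0: ⊤
  node 1: ⊤
  node 2: +
  node 3: ⊤
  node 4: ⊤
  node 5: −
  node 6: ⊤
  node 7: ⊤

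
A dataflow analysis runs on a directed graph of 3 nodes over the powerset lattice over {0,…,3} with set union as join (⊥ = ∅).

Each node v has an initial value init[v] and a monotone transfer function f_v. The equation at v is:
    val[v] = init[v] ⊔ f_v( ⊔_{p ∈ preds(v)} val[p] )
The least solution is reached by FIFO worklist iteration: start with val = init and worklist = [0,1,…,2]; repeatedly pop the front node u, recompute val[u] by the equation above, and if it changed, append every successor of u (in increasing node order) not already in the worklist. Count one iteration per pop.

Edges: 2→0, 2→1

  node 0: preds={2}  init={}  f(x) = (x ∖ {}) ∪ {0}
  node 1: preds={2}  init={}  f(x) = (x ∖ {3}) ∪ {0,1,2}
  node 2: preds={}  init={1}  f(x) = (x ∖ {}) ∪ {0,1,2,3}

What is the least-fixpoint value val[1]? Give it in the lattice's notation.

Iteration log — 5 steps:
  step 1. node 0  ⊔preds={1}  new={0,1}  old={}  +wl: 
  step 2. node 1  ⊔preds={1}  new={0,1,2}  old={}  +wl: 
  step 3. node 2  ⊔preds={}  new={0,1,2,3}  old={1}  +wl: 0,1
  step 4. node 0  ⊔preds={0,1,2,3}  new={0,1,2,3}  old={0,1}  +wl: 
  step 5. node 1  ⊔preds={0,1,2,3}  new={0,1,2}  stable

Least fixpoint reached:
  node 0: {0,1,2,3}
  node 1: {0,1,2}
  node 2: {0,1,2,3}

{0,1,2}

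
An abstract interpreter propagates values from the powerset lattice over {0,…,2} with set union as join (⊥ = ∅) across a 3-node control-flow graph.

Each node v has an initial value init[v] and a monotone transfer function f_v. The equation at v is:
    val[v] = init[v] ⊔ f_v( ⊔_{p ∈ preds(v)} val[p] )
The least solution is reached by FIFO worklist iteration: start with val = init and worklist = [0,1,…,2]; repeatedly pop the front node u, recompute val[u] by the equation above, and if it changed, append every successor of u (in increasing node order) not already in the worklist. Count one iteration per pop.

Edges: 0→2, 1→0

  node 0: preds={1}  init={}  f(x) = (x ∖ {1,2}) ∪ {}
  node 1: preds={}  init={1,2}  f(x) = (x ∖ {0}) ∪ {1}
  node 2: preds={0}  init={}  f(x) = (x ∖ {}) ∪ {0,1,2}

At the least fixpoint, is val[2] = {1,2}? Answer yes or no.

Trace (3 dequeues):
  [1] u=0 | in {1,2} | out {} | ==
  [2] u=1 | in {} | out {1,2} | ==
  [3] u=2 | in {} | out {0,1,2} | prev {} | push {}

Converged values:
  [0] {}
  [1] {1,2}
  [2] {0,1,2}

no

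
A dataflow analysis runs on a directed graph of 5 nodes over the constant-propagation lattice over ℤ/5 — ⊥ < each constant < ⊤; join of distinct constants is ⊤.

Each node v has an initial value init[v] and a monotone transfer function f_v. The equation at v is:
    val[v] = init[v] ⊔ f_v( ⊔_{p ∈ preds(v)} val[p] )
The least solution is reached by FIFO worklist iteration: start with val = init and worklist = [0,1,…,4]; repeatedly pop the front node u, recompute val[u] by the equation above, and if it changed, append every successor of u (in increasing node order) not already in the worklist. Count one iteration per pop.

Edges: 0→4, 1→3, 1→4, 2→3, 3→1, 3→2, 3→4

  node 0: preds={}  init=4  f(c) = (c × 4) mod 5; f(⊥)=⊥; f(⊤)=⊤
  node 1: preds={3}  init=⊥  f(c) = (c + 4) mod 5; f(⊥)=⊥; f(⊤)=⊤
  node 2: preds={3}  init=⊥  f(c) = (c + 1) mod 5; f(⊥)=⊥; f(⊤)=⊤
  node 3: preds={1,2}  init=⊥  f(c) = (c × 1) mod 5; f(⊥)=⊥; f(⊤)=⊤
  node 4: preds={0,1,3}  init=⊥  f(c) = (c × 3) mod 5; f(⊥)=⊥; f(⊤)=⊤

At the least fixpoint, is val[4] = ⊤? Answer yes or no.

Trace (5 dequeues):
  [1] u=0 | in ⊥ | out 4 | ==
  [2] u=1 | in ⊥ | out ⊥ | ==
  [3] u=2 | in ⊥ | out ⊥ | ==
  [4] u=3 | in ⊥ | out ⊥ | ==
  [5] u=4 | in 4 | out 2 | prev ⊥ | push {}

Converged values:
  [0] 4
  [1] ⊥
  [2] ⊥
  [3] ⊥
  [4] 2

no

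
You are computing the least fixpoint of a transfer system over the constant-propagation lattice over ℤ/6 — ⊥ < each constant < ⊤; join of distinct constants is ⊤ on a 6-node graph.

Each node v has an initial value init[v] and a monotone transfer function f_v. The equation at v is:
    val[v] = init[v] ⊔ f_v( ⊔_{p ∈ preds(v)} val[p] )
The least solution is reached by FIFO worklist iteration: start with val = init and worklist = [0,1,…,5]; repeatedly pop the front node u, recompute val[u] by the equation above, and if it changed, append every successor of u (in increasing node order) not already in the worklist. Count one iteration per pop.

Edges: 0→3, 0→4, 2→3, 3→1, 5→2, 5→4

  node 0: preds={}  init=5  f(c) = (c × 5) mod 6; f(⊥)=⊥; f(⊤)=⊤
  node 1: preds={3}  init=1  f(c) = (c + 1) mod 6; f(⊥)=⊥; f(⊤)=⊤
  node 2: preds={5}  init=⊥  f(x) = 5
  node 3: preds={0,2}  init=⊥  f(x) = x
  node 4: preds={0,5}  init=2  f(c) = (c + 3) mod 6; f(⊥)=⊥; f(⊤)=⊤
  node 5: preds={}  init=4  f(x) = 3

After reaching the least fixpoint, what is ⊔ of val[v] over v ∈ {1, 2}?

Trace (9 dequeues):
  [1] u=0 | in ⊥ | out 5 | ==
  [2] u=1 | in ⊥ | out 1 | ==
  [3] u=2 | in 4 | out 5 | prev ⊥ | push {}
  [4] u=3 | in 5 | out 5 | prev ⊥ | push {1}
  [5] u=4 | in ⊤ | out ⊤ | prev 2 | push {}
  [6] u=5 | in ⊥ | out ⊤ | prev 4 | push {2,4}
  [7] u=1 | in 5 | out ⊤ | prev 1 | push {}
  [8] u=2 | in ⊤ | out 5 | ==
  [9] u=4 | in ⊤ | out ⊤ | ==

Converged values:
  [0] 5
  [1] ⊤
  [2] 5
  [3] 5
  [4] ⊤
  [5] ⊤

⊤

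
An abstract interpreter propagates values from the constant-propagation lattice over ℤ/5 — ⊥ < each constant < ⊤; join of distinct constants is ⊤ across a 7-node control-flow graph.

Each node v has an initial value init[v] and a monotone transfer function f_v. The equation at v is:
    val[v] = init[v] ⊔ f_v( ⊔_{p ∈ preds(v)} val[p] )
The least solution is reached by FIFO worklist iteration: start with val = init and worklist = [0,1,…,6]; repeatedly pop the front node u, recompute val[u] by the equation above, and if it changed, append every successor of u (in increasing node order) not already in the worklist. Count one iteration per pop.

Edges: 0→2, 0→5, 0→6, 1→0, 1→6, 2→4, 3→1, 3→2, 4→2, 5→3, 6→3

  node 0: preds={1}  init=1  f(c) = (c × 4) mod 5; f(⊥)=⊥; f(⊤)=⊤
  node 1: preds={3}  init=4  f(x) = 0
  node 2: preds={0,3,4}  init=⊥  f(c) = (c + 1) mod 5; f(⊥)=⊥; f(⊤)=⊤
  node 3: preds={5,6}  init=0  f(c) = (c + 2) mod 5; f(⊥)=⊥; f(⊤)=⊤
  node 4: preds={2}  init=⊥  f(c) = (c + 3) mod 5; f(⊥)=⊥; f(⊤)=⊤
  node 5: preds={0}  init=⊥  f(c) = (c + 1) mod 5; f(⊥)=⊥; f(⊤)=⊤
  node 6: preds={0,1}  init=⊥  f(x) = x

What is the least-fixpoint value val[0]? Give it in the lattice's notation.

⊤

Iteration log — 15 steps:
  step 1. node 0  ⊔preds=4  new=1  stable
  step 2. node 1  ⊔preds=0  new=⊤  old=4  +wl: 0
  step 3. node 2  ⊔preds=⊤  new=⊤  old=⊥  +wl: 
  step 4. node 3  ⊔preds=⊥  new=0  stable
  step 5. node 4  ⊔preds=⊤  new=⊤  old=⊥  +wl: 2
  step 6. node 5  ⊔preds=1  new=2  old=⊥  +wl: 3
  step 7. node 6  ⊔preds=⊤  new=⊤  old=⊥  +wl: 
  step 8. node 0  ⊔preds=⊤  new=⊤  old=1  +wl: 5,6
  step 9. node 2  ⊔preds=⊤  new=⊤  stable
  step 10. node 3  ⊔preds=⊤  new=⊤  old=0  +wl: 1,2
  step 11. node 5  ⊔preds=⊤  new=⊤  old=2  +wl: 3
  step 12. node 6  ⊔preds=⊤  new=⊤  stable
  step 13. node 1  ⊔preds=⊤  new=⊤  stable
  step 14. node 2  ⊔preds=⊤  new=⊤  stable
  step 15. node 3  ⊔preds=⊤  new=⊤  stable

Least fixpoint reached:
  node 0: ⊤
  node 1: ⊤
  node 2: ⊤
  node 3: ⊤
  node 4: ⊤
  node 5: ⊤
  node 6: ⊤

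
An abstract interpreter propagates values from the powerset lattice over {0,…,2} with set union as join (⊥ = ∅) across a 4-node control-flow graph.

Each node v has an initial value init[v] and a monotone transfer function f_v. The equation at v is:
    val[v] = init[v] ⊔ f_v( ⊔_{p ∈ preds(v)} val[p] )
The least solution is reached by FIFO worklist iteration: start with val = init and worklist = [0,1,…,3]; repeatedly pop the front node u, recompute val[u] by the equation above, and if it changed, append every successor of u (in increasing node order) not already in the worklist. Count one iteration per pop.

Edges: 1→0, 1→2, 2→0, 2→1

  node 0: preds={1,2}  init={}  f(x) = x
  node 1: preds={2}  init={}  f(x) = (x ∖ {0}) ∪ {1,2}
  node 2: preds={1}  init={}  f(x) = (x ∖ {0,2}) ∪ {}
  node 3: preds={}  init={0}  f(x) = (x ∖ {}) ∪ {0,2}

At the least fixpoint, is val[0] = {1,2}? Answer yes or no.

Iteration log — 6 steps:
  step 1. node 0  ⊔preds={}  new={}  stable
  step 2. node 1  ⊔preds={}  new={1,2}  old={}  +wl: 0
  step 3. node 2  ⊔preds={1,2}  new={1}  old={}  +wl: 1
  step 4. node 3  ⊔preds={}  new={0,2}  old={0}  +wl: 
  step 5. node 0  ⊔preds={1,2}  new={1,2}  old={}  +wl: 
  step 6. node 1  ⊔preds={1}  new={1,2}  stable

Least fixpoint reached:
  node 0: {1,2}
  node 1: {1,2}
  node 2: {1}
  node 3: {0,2}

yes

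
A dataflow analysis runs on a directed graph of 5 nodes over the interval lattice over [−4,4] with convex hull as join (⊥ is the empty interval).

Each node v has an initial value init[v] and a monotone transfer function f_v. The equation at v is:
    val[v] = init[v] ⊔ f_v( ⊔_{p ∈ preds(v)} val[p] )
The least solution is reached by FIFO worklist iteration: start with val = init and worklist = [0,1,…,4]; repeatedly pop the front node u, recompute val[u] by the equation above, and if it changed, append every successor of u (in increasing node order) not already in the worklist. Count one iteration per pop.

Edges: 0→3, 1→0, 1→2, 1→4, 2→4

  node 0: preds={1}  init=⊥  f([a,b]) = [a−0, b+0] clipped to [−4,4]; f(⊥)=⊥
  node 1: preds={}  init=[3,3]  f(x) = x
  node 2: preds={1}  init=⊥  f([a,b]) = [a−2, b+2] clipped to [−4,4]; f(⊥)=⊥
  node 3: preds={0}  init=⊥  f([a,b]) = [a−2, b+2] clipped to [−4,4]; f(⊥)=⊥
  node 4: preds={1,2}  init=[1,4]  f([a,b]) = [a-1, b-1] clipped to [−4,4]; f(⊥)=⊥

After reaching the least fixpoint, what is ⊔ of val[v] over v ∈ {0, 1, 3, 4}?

[0,4]

Worklist (5 pops):
  #1 pop 0: in=[3,3] → [3,3] (was ⊥); enqueue []
  #2 pop 1: in=⊥ → [3,3] (no change)
  #3 pop 2: in=[3,3] → [1,4] (was ⊥); enqueue []
  #4 pop 3: in=[3,3] → [1,4] (was ⊥); enqueue []
  #5 pop 4: in=[1,4] → [0,4] (was [1,4]); enqueue []

Fixpoint:
  val[0] = [3,3]
  val[1] = [3,3]
  val[2] = [1,4]
  val[3] = [1,4]
  val[4] = [0,4]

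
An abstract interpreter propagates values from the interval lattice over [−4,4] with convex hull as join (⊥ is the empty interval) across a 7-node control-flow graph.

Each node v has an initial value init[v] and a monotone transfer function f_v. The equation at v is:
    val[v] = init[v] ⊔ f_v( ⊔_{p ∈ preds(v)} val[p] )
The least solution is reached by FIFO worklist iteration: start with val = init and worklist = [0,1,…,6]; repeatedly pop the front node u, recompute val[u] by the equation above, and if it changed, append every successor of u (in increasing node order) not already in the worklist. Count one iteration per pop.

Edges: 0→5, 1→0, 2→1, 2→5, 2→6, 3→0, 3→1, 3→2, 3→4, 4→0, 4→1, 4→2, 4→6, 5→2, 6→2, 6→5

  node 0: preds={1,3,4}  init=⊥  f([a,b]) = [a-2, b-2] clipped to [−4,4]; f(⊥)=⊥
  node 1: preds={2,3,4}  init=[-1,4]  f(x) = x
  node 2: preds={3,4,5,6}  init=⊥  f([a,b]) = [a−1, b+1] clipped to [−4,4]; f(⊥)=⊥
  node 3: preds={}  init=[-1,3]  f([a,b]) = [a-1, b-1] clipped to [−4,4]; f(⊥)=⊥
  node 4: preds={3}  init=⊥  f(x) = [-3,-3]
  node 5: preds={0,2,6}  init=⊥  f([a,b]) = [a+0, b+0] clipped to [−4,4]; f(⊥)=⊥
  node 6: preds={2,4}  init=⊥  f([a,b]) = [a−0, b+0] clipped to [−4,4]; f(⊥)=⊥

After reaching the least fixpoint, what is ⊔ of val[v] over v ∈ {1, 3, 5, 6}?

[-4,4]

Worklist (16 pops):
  #1 pop 0: in=[-1,4] → [-3,2] (was ⊥); enqueue []
  #2 pop 1: in=[-1,3] → [-1,4] (no change)
  #3 pop 2: in=[-1,3] → [-2,4] (was ⊥); enqueue [1]
  #4 pop 3: in=⊥ → [-1,3] (no change)
  #5 pop 4: in=[-1,3] → [-3,-3] (was ⊥); enqueue [0,2]
  #6 pop 5: in=[-3,4] → [-3,4] (was ⊥); enqueue []
  #7 pop 6: in=[-3,4] → [-3,4] (was ⊥); enqueue [5]
  #8 pop 1: in=[-3,4] → [-3,4] (was [-1,4]); enqueue []
  #9 pop 0: in=[-3,4] → [-4,2] (was [-3,2]); enqueue []
  #10 pop 2: in=[-3,4] → [-4,4] (was [-2,4]); enqueue [1,6]
  #11 pop 5: in=[-4,4] → [-4,4] (was [-3,4]); enqueue [2]
  #12 pop 1: in=[-4,4] → [-4,4] (was [-3,4]); enqueue [0]
  #13 pop 6: in=[-4,4] → [-4,4] (was [-3,4]); enqueue [5]
  #14 pop 2: in=[-4,4] → [-4,4] (no change)
  #15 pop 0: in=[-4,4] → [-4,2] (no change)
  #16 pop 5: in=[-4,4] → [-4,4] (no change)

Fixpoint:
  val[0] = [-4,2]
  val[1] = [-4,4]
  val[2] = [-4,4]
  val[3] = [-1,3]
  val[4] = [-3,-3]
  val[5] = [-4,4]
  val[6] = [-4,4]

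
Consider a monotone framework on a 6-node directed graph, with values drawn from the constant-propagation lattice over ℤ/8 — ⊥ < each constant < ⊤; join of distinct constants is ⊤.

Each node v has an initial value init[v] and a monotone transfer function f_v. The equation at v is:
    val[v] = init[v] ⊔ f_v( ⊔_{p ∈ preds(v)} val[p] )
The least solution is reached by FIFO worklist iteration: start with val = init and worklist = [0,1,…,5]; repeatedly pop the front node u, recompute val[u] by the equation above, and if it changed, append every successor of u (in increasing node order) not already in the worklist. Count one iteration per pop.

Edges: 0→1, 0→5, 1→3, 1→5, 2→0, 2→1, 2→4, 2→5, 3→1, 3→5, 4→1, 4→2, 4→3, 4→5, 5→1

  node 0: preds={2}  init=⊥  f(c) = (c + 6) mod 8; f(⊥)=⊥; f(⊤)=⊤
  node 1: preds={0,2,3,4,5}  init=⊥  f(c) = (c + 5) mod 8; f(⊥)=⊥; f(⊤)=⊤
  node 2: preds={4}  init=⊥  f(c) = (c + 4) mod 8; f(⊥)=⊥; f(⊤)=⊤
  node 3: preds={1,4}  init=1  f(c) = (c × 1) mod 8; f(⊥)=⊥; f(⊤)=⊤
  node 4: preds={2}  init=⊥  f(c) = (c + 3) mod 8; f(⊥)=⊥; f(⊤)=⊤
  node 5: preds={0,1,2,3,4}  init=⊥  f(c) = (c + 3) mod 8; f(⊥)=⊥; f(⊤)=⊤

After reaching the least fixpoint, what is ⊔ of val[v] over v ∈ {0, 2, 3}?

Trace (9 dequeues):
  [1] u=0 | in ⊥ | out ⊥ | ==
  [2] u=1 | in 1 | out 6 | prev ⊥ | push {}
  [3] u=2 | in ⊥ | out ⊥ | ==
  [4] u=3 | in 6 | out ⊤ | prev 1 | push {1}
  [5] u=4 | in ⊥ | out ⊥ | ==
  [6] u=5 | in ⊤ | out ⊤ | prev ⊥ | push {}
  [7] u=1 | in ⊤ | out ⊤ | prev 6 | push {3,5}
  [8] u=3 | in ⊤ | out ⊤ | ==
  [9] u=5 | in ⊤ | out ⊤ | ==

Converged values:
  [0] ⊥
  [1] ⊤
  [2] ⊥
  [3] ⊤
  [4] ⊥
  [5] ⊤

⊤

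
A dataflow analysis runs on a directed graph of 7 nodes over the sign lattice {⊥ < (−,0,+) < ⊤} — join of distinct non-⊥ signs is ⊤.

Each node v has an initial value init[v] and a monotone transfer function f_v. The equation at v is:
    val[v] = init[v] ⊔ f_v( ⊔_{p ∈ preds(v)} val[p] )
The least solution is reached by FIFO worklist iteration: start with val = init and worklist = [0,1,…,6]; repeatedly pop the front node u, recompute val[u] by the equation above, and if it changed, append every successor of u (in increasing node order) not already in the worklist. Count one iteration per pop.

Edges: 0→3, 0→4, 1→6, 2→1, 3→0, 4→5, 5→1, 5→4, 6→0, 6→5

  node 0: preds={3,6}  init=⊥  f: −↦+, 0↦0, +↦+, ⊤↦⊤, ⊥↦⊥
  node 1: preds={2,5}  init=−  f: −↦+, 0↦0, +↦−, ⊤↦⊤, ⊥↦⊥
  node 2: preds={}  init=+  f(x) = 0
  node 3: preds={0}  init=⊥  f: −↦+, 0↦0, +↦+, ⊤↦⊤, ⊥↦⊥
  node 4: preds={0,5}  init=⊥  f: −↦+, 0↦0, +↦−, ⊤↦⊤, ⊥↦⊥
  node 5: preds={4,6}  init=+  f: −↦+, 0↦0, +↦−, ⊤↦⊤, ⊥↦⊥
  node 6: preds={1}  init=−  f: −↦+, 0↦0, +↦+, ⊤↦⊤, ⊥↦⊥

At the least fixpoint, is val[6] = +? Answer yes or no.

no

Worklist (16 pops):
  #1 pop 0: in=− → + (was ⊥); enqueue []
  #2 pop 1: in=+ → − (no change)
  #3 pop 2: in=⊥ → ⊤ (was +); enqueue [1]
  #4 pop 3: in=+ → + (was ⊥); enqueue [0]
  #5 pop 4: in=+ → − (was ⊥); enqueue []
  #6 pop 5: in=− → + (no change)
  #7 pop 6: in=− → ⊤ (was −); enqueue [5]
  #8 pop 1: in=⊤ → ⊤ (was −); enqueue [6]
  #9 pop 0: in=⊤ → ⊤ (was +); enqueue [3,4]
  #10 pop 5: in=⊤ → ⊤ (was +); enqueue [1]
  #11 pop 6: in=⊤ → ⊤ (no change)
  #12 pop 3: in=⊤ → ⊤ (was +); enqueue [0]
  #13 pop 4: in=⊤ → ⊤ (was −); enqueue [5]
  #14 pop 1: in=⊤ → ⊤ (no change)
  #15 pop 0: in=⊤ → ⊤ (no change)
  #16 pop 5: in=⊤ → ⊤ (no change)

Fixpoint:
  val[0] = ⊤
  val[1] = ⊤
  val[2] = ⊤
  val[3] = ⊤
  val[4] = ⊤
  val[5] = ⊤
  val[6] = ⊤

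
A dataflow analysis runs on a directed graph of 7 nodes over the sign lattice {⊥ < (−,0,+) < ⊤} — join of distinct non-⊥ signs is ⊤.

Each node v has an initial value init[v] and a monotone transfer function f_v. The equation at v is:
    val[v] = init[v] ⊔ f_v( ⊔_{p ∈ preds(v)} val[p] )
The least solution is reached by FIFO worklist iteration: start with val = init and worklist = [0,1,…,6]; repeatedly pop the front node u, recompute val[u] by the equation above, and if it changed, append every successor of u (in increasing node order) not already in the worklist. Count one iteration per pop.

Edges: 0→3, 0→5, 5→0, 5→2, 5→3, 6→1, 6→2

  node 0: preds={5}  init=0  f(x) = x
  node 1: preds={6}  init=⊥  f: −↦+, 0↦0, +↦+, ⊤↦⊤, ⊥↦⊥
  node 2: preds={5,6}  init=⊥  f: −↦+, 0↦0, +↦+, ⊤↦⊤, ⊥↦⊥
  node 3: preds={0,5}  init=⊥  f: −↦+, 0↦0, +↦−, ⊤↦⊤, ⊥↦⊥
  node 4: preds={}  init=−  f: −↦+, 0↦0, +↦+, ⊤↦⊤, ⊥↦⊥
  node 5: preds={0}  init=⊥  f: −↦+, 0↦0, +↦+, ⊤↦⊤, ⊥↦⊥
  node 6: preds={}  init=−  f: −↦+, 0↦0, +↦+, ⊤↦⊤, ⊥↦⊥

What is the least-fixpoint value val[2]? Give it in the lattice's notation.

⊤

Iteration log — 10 steps:
  step 1. node 0  ⊔preds=⊥  new=0  stable
  step 2. node 1  ⊔preds=−  new=+  old=⊥  +wl: 
  step 3. node 2  ⊔preds=−  new=+  old=⊥  +wl: 
  step 4. node 3  ⊔preds=0  new=0  old=⊥  +wl: 
  step 5. node 4  ⊔preds=⊥  new=−  stable
  step 6. node 5  ⊔preds=0  new=0  old=⊥  +wl: 0,2,3
  step 7. node 6  ⊔preds=⊥  new=−  stable
  step 8. node 0  ⊔preds=0  new=0  stable
  step 9. node 2  ⊔preds=⊤  new=⊤  old=+  +wl: 
  step 10. node 3  ⊔preds=0  new=0  stable

Least fixpoint reached:
  node 0: 0
  node 1: +
  node 2: ⊤
  node 3: 0
  node 4: −
  node 5: 0
  node 6: −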